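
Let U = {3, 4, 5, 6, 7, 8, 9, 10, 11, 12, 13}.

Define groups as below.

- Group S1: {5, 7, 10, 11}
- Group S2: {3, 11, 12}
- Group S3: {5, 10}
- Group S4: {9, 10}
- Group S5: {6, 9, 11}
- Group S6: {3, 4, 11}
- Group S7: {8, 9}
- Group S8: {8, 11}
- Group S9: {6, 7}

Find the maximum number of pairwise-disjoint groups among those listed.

S3, S6, S7, S9 are pairwise disjoint (S3={5,10}; S6={3,4,11}; S7={8,9}; S9={6,7}).
Every remaining group overlaps one of these, and no 5 of the listed groups are pairwise disjoint, so 4 is the maximum.

4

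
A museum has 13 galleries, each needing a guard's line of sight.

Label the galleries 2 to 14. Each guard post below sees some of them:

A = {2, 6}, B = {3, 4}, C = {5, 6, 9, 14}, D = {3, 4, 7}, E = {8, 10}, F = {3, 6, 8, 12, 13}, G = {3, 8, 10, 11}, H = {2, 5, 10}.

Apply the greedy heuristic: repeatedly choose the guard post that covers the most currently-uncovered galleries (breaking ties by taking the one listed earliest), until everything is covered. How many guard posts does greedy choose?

Greedy: pick F (covers 5 new) → pick C (covers 3 new) → pick D (covers 2 new) → pick G (covers 2 new) → pick A (covers 1 new). Total picks: 5.

5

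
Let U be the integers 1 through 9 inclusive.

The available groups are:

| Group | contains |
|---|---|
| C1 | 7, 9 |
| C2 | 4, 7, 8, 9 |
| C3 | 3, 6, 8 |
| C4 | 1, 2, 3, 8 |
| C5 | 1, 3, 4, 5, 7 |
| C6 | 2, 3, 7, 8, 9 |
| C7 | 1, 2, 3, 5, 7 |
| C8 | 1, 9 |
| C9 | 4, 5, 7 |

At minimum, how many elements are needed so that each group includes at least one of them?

Take H = {5, 8, 9}. Each listed group contains at least one of these, so H is a hitting set of size 3.
The groups C3, C8, C9 are pairwise disjoint, so any hitting set needs a separate element for each — at least 3. Hence 3 is optimal.

3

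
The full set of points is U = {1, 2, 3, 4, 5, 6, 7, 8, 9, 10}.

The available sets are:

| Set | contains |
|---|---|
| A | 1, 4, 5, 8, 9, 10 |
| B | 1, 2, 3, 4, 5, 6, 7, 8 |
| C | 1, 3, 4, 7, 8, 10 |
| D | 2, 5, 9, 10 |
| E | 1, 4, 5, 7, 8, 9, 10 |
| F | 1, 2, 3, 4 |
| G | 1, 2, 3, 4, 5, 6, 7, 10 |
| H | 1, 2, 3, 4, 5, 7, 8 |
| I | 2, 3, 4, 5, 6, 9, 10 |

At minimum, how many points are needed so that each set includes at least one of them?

T = {3, 9} meets every set (each contains at least one member of T), and |T| = 2.
No single point lies in every set, so at least 2 are needed and 2 is optimal.

2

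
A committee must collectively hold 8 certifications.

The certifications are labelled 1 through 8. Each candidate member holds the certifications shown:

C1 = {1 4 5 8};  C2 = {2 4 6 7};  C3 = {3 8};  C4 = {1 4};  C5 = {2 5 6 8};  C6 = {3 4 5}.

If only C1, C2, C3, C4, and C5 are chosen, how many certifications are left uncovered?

Union of C1, C2, C3, C4, C5 = {1, 2, 3, 4, 5, 6, 7, 8} — that's every certification, so 0 are uncovered.

0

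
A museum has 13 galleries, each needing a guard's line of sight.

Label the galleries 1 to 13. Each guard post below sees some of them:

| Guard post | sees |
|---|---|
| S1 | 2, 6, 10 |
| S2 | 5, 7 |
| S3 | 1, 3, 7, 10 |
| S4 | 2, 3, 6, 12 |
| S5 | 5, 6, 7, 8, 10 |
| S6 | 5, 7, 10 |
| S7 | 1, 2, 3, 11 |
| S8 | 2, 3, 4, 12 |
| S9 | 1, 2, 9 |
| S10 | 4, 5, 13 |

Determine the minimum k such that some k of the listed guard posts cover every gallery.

Take {S4, S5, S7, S9, S10}. Their union is {1, 2, 3, 4, 5, 6, 7, 8, 9, 10, 11, 12, 13}, which is all 13 galleries.
No 4 of the 10 guard posts cover everything (all 210 combinations miss at least one gallery), so 5 is optimal.

5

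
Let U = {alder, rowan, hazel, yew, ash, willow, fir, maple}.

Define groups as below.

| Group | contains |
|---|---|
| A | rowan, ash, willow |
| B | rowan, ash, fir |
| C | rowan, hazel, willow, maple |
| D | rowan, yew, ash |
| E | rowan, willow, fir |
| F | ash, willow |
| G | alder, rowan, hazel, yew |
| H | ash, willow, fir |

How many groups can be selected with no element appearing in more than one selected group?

F, G are pairwise disjoint (F={ash,willow}; G={alder,rowan,hazel,yew}).
Every remaining group overlaps one of these, and no 3 of the listed groups are pairwise disjoint, so 2 is the maximum.

2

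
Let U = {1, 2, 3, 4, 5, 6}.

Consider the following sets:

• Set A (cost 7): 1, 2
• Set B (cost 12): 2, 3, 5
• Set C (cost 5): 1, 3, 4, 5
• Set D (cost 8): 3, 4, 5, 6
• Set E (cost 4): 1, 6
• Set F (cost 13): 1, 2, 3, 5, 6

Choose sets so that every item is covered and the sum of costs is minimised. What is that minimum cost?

A, D together cover every item (A ∪ D = {1, 2, 3, 4, 5, 6}); total cost 7 + 8 = 15.
The greedy pick C, E, A costs 16; no covering selection beats 15.

15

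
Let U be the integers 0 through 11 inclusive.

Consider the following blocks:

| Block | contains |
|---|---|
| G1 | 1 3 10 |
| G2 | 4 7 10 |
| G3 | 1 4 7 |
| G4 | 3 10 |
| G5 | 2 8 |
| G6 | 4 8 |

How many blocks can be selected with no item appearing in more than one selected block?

G3, G4, G5 are pairwise disjoint (G3={1,4,7}; G4={3,10}; G5={2,8}).
Every remaining block overlaps one of these, and no 4 of the listed blocks are pairwise disjoint, so 3 is the maximum.

3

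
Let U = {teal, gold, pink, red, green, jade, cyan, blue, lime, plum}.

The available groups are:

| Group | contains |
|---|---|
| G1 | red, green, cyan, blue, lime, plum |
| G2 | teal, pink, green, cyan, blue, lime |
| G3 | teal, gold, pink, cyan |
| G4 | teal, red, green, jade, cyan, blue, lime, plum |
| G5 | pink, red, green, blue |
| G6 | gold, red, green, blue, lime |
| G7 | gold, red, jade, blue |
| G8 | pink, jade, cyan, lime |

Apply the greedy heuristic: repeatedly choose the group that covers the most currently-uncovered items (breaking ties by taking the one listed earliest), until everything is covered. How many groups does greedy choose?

Greedy: pick G4 (covers 8 new) → pick G3 (covers 2 new). Total picks: 2.

2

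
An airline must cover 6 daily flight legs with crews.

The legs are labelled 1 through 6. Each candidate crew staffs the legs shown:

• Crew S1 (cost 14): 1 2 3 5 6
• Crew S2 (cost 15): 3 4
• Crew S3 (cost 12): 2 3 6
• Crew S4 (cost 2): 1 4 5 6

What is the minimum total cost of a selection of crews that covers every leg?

14

S3, S4 together cover every leg (S3 ∪ S4 = {1, 2, 3, 4, 5, 6}); total cost 12 + 2 = 14.
No covering selection has total cost below 14.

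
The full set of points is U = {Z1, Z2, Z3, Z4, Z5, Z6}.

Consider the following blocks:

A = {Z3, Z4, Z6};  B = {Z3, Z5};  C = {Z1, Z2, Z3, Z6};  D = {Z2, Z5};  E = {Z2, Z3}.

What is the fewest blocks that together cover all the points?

A and B and C together: A ∪ B ∪ C = {Z1, Z2, Z3, Z4, Z5, Z6} — every point is covered.
Only C contains Z1, so C is forced; the remaining 2 points need at least 2 more blocks (each remaining block adds at most 1) — so at least 3 blocks are needed, and 3 is optimal.

3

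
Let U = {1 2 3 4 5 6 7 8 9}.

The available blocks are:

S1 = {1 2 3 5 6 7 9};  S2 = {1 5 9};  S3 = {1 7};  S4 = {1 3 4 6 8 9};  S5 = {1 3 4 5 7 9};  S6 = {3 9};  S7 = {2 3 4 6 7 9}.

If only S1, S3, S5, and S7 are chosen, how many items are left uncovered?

1

Union of S1, S3, S5, S7 = {1, 2, 3, 4, 5, 6, 7, 9}.
Not covered: 8 — 1 item.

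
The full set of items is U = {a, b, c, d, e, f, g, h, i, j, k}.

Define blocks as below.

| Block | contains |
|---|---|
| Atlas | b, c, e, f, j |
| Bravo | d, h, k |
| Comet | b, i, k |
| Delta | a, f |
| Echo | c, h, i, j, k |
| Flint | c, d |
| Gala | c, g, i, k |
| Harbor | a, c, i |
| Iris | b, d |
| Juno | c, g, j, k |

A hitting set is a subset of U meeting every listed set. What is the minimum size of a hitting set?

4

Take T = {a, d, j, k}. Each listed block contains at least one of these, so T is a hitting set of size 4.
No choice of 3 items meets every block, so 4 is the minimum.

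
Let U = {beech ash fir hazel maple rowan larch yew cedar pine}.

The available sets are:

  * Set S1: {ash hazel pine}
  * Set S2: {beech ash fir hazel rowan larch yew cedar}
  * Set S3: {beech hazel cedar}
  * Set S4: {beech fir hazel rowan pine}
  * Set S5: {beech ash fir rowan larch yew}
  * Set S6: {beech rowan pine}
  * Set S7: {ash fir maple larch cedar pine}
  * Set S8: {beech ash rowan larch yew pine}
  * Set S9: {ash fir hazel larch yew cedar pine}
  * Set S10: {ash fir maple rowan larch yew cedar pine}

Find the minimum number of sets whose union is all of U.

Take {S2, S7}. Their union is {beech, ash, fir, hazel, maple, rowan, larch, yew, cedar, pine}, which is all 10 elements.
No single set has all 10 elements (the largest, S2, has 8), so 2 is optimal.

2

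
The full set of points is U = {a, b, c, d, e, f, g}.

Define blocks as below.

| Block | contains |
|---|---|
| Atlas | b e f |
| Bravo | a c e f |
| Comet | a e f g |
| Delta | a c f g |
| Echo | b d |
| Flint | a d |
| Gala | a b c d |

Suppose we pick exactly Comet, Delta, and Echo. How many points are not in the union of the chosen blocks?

Union of Comet, Delta, Echo = {a, b, c, d, e, f, g} — that's every point, so 0 are uncovered.

0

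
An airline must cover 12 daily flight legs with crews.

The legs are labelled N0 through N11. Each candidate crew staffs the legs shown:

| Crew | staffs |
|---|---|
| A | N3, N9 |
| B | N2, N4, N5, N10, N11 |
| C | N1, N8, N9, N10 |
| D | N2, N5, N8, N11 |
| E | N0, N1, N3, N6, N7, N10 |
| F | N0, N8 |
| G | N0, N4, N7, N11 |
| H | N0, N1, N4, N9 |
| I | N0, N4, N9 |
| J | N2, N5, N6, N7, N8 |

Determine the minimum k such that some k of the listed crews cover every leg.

D and E and I together: D ∪ E ∪ I = {N0, N1, N2, N3, N4, N5, N6, N7, N8, N9, N10, N11} — every leg is covered.
No 2 of the 10 crews cover everything (all 45 combinations miss at least one leg), so 3 is optimal.

3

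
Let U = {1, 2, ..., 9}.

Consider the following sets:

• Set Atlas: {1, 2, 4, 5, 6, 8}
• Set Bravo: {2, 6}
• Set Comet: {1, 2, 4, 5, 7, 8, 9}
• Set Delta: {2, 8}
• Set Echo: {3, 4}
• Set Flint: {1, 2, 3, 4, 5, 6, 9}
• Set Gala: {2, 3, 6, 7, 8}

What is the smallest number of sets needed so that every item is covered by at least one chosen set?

2

Comet and Flint together: Comet ∪ Flint = {1, 2, 3, 4, 5, 6, 7, 8, 9} — every item is covered.
No single set has all 9 items (the largest, Comet, has 7), so 2 is optimal.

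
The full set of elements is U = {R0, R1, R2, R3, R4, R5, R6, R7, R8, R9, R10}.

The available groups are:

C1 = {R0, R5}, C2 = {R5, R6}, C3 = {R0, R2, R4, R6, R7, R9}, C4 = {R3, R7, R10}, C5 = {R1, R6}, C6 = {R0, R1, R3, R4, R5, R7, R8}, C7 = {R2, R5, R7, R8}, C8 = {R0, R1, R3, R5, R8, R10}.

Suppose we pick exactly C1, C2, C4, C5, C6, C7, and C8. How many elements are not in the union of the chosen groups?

Union of C1, C2, C4, C5, C6, C7, C8 = {R0, R1, R2, R3, R4, R5, R6, R7, R8, R10}.
Not covered: R9 — 1 element.

1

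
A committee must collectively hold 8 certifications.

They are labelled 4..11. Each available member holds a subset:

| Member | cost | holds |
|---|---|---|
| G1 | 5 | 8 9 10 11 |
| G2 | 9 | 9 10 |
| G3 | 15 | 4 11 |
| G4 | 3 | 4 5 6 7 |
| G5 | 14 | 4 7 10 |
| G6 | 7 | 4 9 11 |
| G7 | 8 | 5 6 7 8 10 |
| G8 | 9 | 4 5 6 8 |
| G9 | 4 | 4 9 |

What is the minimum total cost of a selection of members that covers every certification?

G1, G4 together cover every certification (G1 ∪ G4 = {4, 5, 6, 7, 8, 9, 10, 11}); total cost 5 + 3 = 8.
No covering selection has total cost below 8.

8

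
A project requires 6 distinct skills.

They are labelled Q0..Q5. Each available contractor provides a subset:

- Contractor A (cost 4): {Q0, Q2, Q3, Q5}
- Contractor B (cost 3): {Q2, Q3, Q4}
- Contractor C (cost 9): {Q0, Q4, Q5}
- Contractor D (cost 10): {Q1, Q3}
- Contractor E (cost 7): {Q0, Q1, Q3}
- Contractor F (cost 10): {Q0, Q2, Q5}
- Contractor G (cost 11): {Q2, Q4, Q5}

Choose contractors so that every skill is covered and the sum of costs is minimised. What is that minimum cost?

A, B, E together cover every skill (A ∪ B ∪ E = {Q0, Q1, Q2, Q3, Q4, Q5}); total cost 4 + 3 + 7 = 14.
No covering selection has total cost below 14.

14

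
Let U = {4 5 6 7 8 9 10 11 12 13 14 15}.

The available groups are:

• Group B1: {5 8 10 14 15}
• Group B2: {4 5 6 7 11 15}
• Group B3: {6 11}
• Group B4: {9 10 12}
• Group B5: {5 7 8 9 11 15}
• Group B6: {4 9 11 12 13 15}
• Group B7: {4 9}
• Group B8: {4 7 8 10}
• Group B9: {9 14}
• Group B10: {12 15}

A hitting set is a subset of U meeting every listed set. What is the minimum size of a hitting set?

Take H = {6, 9, 10, 15}. Each listed group contains at least one of these, so H is a hitting set of size 4.
The groups B3, B8, B9, B10 are pairwise disjoint, so any hitting set needs a separate item for each — at least 4. Hence 4 is optimal.

4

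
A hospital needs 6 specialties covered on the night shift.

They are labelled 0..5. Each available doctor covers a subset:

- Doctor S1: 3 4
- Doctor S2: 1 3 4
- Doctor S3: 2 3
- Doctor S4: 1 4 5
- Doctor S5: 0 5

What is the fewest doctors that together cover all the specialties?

S3 and S4 and S5 together: S3 ∪ S4 ∪ S5 = {0, 1, 2, 3, 4, 5} — every specialty is covered.
Only S5 contains 0, so S5 is forced; the remaining 4 specialties need at least 2 more doctors (each remaining doctor adds at most 3) — so at least 3 doctors are needed, and 3 is optimal.

3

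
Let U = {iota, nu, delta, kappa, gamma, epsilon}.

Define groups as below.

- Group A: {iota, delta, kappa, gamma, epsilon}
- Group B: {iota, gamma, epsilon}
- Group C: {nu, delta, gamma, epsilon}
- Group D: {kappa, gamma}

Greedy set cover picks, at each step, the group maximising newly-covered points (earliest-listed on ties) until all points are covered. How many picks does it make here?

Greedy: pick A (covers 5 new) → pick C (covers 1 new). Total picks: 2.

2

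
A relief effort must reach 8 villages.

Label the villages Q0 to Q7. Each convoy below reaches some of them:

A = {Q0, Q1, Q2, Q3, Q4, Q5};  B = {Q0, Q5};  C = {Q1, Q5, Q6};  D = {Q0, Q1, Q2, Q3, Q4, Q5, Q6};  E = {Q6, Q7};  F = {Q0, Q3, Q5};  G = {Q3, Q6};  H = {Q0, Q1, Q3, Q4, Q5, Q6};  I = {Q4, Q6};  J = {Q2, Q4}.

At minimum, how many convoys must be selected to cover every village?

2

A and E together: A ∪ E = {Q0, Q1, Q2, Q3, Q4, Q5, Q6, Q7} — every village is covered.
No single convoy has all 8 villages (the largest, D, has 7), so 2 is optimal.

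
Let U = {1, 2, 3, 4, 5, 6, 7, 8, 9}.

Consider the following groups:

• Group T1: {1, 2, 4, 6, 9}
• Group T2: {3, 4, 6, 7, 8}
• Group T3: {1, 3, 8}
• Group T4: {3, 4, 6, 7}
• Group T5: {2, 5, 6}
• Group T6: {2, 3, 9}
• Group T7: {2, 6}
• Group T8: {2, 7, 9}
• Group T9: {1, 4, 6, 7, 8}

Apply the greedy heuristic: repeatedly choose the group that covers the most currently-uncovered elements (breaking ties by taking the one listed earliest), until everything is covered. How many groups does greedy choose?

Greedy: pick T1 (covers 5 new) → pick T2 (covers 3 new) → pick T5 (covers 1 new). Total picks: 3.

3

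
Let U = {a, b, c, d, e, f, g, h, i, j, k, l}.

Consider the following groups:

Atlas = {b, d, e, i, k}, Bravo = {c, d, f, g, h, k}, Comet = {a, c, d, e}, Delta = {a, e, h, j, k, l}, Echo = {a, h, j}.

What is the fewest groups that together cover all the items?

Atlas, Bravo, and Delta cover everything between them: the union {a, b, c, d, e, f, g, h, i, j, k, l} is all of U.
Only Atlas contains b, so Atlas is forced; the remaining 7 items need at least 2 more groups (each remaining group adds at most 4) — so at least 3 groups are needed, and 3 is optimal.

3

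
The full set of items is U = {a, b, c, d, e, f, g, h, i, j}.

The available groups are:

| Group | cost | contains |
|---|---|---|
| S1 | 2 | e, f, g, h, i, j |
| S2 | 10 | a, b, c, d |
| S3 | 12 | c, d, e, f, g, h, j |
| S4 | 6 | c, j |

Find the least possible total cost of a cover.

S1, S2 together cover every item (S1 ∪ S2 = {a, b, c, d, e, f, g, h, i, j}); total cost 2 + 10 = 12.
No covering selection has total cost below 12.

12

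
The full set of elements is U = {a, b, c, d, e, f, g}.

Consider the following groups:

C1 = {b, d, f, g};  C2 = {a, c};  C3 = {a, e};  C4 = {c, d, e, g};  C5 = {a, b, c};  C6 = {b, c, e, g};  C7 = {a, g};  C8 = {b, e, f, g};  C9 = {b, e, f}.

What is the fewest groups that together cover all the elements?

C4 and C5 and C8 together: C4 ∪ C5 ∪ C8 = {a, b, c, d, e, f, g} — every element is covered.
No 2 of the 9 groups cover everything (all 36 combinations miss at least one element), so 3 is optimal.

3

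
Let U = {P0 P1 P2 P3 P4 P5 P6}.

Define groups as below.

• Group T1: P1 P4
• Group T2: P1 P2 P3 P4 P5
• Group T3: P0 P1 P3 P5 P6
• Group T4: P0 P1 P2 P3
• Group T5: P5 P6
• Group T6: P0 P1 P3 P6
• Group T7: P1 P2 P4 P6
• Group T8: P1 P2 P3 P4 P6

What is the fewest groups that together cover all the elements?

Take {T2, T3}. Their union is {P0, P1, P2, P3, P4, P5, P6}, which is all 7 elements.
No single group has all 7 elements (the largest, T2, has 5), so 2 is optimal.

2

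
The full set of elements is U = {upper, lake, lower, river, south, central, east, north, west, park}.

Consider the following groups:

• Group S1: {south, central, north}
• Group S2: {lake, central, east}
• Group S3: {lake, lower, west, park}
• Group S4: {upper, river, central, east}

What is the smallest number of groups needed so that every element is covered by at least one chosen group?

3

S1, S3, and S4 cover everything between them: the union {upper, lake, lower, river, south, central, east, north, west, park} is all of U.
Each group has at most 4 elements, and 2·4 = 8 < 10 — so at least 3 groups are needed, and 3 is optimal.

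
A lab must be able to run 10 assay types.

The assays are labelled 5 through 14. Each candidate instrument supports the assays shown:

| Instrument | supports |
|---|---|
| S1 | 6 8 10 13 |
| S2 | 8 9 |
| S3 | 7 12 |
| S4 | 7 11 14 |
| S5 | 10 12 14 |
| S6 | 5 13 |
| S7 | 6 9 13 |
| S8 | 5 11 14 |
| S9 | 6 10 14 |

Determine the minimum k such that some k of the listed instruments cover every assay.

Take {S1, S3, S7, S8}. Their union is {5, 6, 7, 8, 9, 10, 11, 12, 13, 14}, which is all 10 assays.
No 3 of the 9 instruments cover everything (all 84 combinations miss at least one assay), so 4 is optimal.

4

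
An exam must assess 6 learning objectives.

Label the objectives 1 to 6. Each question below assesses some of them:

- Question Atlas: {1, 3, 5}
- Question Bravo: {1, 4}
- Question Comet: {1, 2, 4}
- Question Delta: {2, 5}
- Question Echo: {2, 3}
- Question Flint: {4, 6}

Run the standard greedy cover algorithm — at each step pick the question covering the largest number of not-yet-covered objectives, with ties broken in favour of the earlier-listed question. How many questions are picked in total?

Greedy: pick Atlas (covers 3 new) → pick Comet (covers 2 new) → pick Flint (covers 1 new). Total picks: 3.

3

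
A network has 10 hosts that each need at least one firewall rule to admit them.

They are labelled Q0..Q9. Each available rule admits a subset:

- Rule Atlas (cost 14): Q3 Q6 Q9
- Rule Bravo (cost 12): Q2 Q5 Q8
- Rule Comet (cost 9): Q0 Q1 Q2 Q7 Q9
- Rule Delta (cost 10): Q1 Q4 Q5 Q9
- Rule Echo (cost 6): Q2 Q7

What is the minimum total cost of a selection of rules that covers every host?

45

Atlas, Bravo, Comet, Delta together cover every host (Atlas ∪ Bravo ∪ Comet ∪ Delta = {Q0, Q1, Q2, Q3, Q4, Q5, Q6, Q7, Q8, Q9}); total cost 14 + 12 + 9 + 10 = 45.
No covering selection has total cost below 45.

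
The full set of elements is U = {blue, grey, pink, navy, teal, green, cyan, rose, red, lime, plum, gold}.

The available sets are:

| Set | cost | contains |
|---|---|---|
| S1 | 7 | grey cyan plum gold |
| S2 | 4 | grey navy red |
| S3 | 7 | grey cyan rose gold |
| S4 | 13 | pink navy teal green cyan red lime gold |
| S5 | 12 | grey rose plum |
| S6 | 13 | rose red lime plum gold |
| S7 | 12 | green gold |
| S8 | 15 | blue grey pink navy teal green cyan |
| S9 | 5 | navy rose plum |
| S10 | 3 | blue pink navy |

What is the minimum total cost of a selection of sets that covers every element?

25

S2, S4, S9, S10 together cover every element (S2 ∪ S4 ∪ S9 ∪ S10 = {blue, grey, pink, navy, teal, green, cyan, rose, red, lime, plum, gold}); total cost 4 + 13 + 5 + 3 = 25.
The greedy pick S10, S1, S4, S9 costs 28; no covering selection beats 25.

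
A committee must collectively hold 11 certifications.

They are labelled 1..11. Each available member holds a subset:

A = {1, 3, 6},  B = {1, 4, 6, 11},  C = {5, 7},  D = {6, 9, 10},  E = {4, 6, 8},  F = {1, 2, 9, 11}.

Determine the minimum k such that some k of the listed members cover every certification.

Take {A, C, D, E, F}. Their union is {1, 2, 3, 4, 5, 6, 7, 8, 9, 10, 11}, which is all 11 certifications.
No 4 of the 6 members cover everything (all 15 combinations miss at least one certification), so 5 is optimal.

5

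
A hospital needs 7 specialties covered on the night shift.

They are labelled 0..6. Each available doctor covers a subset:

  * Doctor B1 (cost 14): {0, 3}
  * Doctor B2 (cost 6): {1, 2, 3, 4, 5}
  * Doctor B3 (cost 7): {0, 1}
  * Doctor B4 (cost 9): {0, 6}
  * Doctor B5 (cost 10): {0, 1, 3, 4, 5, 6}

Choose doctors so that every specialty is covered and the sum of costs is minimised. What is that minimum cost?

B2, B4 together cover every specialty (B2 ∪ B4 = {0, 1, 2, 3, 4, 5, 6}); total cost 6 + 9 = 15.
No covering selection has total cost below 15.

15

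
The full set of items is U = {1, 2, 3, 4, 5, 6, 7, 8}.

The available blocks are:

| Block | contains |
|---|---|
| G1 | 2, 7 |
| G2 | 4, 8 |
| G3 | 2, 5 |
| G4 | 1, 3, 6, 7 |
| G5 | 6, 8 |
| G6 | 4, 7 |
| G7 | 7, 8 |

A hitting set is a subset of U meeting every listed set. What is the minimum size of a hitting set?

H = {2, 7, 8} meets every block (each contains at least one member of H), and |H| = 3.
The blocks G3, G5, G6 are pairwise disjoint, so any hitting set needs a separate item for each — at least 3. Hence 3 is optimal.

3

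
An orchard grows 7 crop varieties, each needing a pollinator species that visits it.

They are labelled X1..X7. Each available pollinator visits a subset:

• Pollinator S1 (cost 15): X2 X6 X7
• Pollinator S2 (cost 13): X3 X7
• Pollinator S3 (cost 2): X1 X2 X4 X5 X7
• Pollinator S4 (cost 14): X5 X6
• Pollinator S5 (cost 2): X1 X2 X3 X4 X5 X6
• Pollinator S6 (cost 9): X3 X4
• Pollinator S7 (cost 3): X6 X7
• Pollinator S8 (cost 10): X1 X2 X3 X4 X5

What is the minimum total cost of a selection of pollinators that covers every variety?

4

S3, S5 together cover every variety (S3 ∪ S5 = {X1, X2, X3, X4, X5, X6, X7}); total cost 2 + 2 = 4.
No covering selection has total cost below 4.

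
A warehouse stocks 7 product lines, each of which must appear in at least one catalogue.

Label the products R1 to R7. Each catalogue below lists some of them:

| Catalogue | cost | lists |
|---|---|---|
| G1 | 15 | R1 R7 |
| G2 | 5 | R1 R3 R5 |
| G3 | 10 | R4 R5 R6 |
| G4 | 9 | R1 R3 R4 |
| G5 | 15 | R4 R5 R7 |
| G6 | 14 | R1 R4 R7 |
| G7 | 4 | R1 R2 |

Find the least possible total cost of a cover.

33

G2, G3, G6, G7 together cover every product (G2 ∪ G3 ∪ G6 ∪ G7 = {R1, R2, R3, R4, R5, R6, R7}); total cost 5 + 10 + 14 + 4 = 33.
No covering selection has total cost below 33.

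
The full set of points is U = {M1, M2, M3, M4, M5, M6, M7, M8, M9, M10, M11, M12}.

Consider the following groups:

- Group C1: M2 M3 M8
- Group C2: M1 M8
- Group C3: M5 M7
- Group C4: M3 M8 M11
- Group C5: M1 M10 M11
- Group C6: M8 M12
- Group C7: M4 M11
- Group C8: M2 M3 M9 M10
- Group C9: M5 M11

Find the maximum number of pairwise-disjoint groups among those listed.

4

C2, C3, C7, C8 are pairwise disjoint (C2={M1,M8}; C3={M5,M7}; C7={M4,M11}; C8={M2,M3,M9,M10}).
Every remaining group overlaps one of these, and no 5 of the listed groups are pairwise disjoint, so 4 is the maximum.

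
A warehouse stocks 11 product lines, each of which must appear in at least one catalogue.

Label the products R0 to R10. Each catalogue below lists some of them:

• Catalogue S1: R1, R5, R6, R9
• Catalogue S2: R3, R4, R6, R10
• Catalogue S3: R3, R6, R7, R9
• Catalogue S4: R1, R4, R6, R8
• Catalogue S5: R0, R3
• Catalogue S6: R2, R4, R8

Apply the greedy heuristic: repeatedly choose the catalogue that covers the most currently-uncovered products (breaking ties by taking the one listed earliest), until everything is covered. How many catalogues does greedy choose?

5

Greedy: pick S1 (covers 4 new) → pick S2 (covers 3 new) → pick S6 (covers 2 new) → pick S3 (covers 1 new) → pick S5 (covers 1 new). Total picks: 5.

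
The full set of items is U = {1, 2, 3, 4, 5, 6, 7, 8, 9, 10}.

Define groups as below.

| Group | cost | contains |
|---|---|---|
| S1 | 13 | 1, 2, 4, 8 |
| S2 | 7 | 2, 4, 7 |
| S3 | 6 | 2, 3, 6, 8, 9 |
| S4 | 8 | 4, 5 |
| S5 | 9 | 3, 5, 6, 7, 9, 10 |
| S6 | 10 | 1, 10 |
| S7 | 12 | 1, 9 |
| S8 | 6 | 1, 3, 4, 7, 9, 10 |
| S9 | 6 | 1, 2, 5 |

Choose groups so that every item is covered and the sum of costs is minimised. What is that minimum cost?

18

S3, S8, S9 together cover every item (S3 ∪ S8 ∪ S9 = {1, 2, 3, 4, 5, 6, 7, 8, 9, 10}); total cost 6 + 6 + 6 = 18.
No covering selection has total cost below 18.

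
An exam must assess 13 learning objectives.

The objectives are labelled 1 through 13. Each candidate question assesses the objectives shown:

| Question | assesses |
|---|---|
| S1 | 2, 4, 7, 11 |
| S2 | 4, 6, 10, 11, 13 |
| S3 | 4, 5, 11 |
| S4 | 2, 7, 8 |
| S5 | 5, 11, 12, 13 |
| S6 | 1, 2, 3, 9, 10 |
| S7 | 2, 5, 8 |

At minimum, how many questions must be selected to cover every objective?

4

S2 and S4 and S5 and S6 together: S2 ∪ S4 ∪ S5 ∪ S6 = {1, 2, 3, 4, 5, 6, 7, 8, 9, 10, 11, 12, 13} — every objective is covered.
No 3 of the 7 questions cover everything (all 35 combinations miss at least one objective), so 4 is optimal.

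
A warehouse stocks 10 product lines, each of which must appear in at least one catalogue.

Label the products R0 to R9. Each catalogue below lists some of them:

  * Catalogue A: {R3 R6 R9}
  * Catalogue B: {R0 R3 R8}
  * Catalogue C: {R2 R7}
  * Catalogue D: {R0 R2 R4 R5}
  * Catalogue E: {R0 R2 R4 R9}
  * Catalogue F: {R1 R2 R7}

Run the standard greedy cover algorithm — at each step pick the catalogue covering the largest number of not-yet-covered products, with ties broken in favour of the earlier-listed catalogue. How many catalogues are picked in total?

4

Greedy: pick D (covers 4 new) → pick A (covers 3 new) → pick F (covers 2 new) → pick B (covers 1 new). Total picks: 4.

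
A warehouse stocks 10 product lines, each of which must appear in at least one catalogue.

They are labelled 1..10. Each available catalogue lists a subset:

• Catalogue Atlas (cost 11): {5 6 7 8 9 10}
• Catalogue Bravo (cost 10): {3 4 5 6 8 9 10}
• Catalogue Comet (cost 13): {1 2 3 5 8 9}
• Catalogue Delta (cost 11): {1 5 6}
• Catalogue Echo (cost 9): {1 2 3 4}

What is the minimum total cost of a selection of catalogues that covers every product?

Atlas, Echo together cover every product (Atlas ∪ Echo = {1, 2, 3, 4, 5, 6, 7, 8, 9, 10}); total cost 11 + 9 = 20.
The greedy pick Bravo, Echo, Atlas costs 30; no covering selection beats 20.

20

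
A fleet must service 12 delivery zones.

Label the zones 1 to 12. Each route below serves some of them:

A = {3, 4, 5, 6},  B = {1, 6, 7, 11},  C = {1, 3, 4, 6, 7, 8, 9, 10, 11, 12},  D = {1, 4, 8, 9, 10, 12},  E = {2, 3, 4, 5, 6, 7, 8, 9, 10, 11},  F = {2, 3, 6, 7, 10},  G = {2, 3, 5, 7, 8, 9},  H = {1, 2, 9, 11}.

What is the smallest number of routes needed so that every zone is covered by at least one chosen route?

Take {C, E}. Their union is {1, 2, 3, 4, 5, 6, 7, 8, 9, 10, 11, 12}, which is all 12 zones.
No single route has all 12 zones (the largest, C, has 10), so 2 is optimal.

2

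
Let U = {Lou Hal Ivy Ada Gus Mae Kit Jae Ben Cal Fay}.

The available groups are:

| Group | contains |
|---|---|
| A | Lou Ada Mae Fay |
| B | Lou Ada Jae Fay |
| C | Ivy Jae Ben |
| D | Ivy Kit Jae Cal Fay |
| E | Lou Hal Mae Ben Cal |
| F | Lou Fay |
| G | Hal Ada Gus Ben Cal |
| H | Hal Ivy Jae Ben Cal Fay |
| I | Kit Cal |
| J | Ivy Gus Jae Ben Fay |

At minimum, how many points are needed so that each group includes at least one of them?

3

T = {Lou, Ben, Cal} meets every group (each contains at least one member of T), and |T| = 3.
The groups A, C, I are pairwise disjoint, so any hitting set needs a separate point for each — at least 3. Hence 3 is optimal.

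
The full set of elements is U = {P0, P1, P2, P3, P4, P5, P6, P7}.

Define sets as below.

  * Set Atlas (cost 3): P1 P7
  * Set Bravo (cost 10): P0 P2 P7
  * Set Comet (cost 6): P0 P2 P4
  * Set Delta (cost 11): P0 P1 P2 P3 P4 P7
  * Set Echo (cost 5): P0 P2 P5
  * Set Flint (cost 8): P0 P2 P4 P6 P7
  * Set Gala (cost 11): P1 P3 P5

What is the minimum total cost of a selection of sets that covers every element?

Flint, Gala together cover every element (Flint ∪ Gala = {P0, P1, P2, P3, P4, P5, P6, P7}); total cost 8 + 11 = 19.
The greedy pick Atlas, Echo, Flint, Delta costs 27; no covering selection beats 19.

19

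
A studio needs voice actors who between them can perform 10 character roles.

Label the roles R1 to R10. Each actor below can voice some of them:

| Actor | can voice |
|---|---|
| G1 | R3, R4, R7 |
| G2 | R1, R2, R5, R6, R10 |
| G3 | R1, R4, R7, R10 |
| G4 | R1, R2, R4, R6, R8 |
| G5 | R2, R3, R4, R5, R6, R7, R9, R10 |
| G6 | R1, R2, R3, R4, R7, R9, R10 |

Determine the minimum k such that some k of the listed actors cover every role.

2

Take {G4, G5}. Their union is {R1, R2, R3, R4, R5, R6, R7, R8, R9, R10}, which is all 10 roles.
No single actor has all 10 roles (the largest, G5, has 8), so 2 is optimal.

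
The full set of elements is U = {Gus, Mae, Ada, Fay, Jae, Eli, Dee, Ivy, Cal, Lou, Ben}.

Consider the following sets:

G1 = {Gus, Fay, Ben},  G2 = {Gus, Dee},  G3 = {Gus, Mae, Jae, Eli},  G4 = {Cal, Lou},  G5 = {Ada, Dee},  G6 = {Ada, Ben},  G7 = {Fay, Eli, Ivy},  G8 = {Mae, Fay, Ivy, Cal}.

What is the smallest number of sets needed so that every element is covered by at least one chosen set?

Take {G3, G4, G5, G6, G7}. Their union is {Gus, Mae, Ada, Fay, Jae, Eli, Dee, Ivy, Cal, Lou, Ben}, which is all 11 elements.
No 4 of the 8 sets cover everything (all 70 combinations miss at least one element), so 5 is optimal.

5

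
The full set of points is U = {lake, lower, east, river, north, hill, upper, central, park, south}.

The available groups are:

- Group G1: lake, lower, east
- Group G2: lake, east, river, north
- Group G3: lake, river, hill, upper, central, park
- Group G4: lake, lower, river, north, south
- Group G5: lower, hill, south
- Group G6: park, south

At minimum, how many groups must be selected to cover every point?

3

G2, G3, and G5 cover everything between them: the union {lake, lower, east, river, north, hill, upper, central, park, south} is all of U.
Only G3 contains upper, so G3 is forced; the remaining 4 points need at least 2 more groups (each remaining group adds at most 3) — so at least 3 groups are needed, and 3 is optimal.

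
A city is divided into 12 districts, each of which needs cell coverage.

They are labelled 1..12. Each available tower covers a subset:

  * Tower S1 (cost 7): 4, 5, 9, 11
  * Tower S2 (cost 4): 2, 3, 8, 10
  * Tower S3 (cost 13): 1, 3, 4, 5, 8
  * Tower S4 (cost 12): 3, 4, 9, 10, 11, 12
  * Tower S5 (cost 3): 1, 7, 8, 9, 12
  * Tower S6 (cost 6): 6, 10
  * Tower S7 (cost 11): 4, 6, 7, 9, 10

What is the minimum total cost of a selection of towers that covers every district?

20

S1, S2, S5, S6 together cover every district (S1 ∪ S2 ∪ S5 ∪ S6 = {1, 2, 3, 4, 5, 6, 7, 8, 9, 10, 11, 12}); total cost 7 + 4 + 3 + 6 = 20.
No covering selection has total cost below 20.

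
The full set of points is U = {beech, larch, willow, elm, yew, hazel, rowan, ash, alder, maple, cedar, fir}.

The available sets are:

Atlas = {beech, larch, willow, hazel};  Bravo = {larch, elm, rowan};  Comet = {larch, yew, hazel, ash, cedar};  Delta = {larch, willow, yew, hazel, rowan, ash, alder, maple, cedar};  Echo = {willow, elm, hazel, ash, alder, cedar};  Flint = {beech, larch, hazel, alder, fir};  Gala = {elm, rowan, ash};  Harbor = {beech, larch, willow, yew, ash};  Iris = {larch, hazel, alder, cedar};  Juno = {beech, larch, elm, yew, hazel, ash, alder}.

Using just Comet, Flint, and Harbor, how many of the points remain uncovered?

3

Union of Comet, Flint, Harbor = {beech, larch, willow, yew, hazel, ash, alder, cedar, fir}.
Not covered: elm, rowan, maple — 3 points.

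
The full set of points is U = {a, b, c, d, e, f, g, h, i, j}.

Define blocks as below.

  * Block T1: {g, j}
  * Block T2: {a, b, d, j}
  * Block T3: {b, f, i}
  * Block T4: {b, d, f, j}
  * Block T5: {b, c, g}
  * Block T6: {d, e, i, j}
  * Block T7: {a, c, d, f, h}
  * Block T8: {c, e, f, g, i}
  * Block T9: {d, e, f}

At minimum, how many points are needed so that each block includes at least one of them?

Take T = {c, f, j}. Each listed block contains at least one of these, so T is a hitting set of size 3.
No choice of 2 points meets every block, so 3 is the minimum.

3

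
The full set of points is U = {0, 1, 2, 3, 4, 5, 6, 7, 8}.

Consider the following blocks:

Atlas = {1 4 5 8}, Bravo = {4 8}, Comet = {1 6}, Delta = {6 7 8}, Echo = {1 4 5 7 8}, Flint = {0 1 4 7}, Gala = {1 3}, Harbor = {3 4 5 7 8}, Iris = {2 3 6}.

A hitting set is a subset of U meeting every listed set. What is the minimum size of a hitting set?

H = {1, 3, 8} meets every block (each contains at least one member of H), and |H| = 3.
No choice of 2 points meets every block, so 3 is the minimum.

3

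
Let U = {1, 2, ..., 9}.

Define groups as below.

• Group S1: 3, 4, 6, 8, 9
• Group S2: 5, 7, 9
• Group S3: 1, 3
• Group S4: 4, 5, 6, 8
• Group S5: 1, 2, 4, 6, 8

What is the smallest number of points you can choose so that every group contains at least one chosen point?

The 3 points {1, 6, 7} hit every group.
No choice of 2 points meets every group, so 3 is the minimum.

3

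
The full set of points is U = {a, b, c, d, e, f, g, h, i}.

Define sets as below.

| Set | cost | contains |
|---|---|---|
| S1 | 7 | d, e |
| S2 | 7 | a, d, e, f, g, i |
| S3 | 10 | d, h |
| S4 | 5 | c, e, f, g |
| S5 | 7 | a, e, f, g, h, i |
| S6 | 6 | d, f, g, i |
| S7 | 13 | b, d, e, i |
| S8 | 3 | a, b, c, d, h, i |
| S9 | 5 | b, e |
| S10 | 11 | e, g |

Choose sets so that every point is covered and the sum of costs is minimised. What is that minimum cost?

S4, S8 together cover every point (S4 ∪ S8 = {a, b, c, d, e, f, g, h, i}); total cost 5 + 3 = 8.
No covering selection has total cost below 8.

8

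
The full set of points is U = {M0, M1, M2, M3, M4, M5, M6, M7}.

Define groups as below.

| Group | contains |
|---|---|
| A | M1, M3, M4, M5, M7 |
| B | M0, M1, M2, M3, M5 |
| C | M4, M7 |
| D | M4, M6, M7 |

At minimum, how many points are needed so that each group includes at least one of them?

2

The 2 points {M2, M4} hit every group.
The groups B, D are pairwise disjoint, so any hitting set needs a separate point for each — at least 2. Hence 2 is optimal.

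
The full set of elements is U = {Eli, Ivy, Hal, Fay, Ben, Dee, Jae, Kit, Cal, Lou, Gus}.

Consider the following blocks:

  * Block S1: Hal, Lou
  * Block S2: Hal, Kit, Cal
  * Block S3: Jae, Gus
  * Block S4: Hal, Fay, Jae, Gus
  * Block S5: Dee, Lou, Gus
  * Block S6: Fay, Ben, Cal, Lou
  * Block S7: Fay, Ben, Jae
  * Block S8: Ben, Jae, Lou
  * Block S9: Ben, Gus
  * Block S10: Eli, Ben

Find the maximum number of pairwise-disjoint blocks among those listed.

3

S2, S3, S10 are pairwise disjoint (S2={Hal,Kit,Cal}; S3={Jae,Gus}; S10={Eli,Ben}).
Every remaining block overlaps one of these, and no 4 of the listed blocks are pairwise disjoint, so 3 is the maximum.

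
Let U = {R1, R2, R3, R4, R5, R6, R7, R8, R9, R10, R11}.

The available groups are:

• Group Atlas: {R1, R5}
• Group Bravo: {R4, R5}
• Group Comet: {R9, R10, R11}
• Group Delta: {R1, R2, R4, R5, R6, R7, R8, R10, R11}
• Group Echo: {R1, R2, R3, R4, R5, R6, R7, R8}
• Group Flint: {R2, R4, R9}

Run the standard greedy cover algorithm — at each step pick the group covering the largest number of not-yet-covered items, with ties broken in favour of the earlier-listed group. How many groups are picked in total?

Greedy: pick Delta (covers 9 new) → pick Comet (covers 1 new) → pick Echo (covers 1 new). Total picks: 3.
(The true minimum cover uses only 2 groups, so greedy is not optimal here.)

3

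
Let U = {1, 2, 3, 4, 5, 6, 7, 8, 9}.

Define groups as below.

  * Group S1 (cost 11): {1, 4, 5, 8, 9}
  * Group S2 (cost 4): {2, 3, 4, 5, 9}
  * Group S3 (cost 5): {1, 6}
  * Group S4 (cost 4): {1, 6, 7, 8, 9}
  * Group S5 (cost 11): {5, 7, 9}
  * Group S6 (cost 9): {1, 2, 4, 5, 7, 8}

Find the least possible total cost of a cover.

S2, S4 together cover every point (S2 ∪ S4 = {1, 2, 3, 4, 5, 6, 7, 8, 9}); total cost 4 + 4 = 8.
No covering selection has total cost below 8.

8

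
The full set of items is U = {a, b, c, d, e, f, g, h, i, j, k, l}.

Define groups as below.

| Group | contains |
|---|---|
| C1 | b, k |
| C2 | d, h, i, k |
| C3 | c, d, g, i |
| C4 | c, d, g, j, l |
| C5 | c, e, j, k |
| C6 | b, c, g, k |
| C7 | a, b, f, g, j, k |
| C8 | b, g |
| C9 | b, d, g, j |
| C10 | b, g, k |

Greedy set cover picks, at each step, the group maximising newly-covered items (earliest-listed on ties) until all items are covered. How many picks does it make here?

Greedy: pick C7 (covers 6 new) → pick C2 (covers 3 new) → pick C4 (covers 2 new) → pick C5 (covers 1 new). Total picks: 4.

4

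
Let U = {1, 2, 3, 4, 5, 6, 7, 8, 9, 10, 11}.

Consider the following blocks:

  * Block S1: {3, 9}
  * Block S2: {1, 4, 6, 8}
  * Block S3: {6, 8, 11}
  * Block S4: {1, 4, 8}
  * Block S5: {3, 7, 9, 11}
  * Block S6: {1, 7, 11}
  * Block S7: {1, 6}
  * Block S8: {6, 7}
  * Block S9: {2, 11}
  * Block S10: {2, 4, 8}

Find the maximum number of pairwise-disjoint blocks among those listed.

S1, S4, S8, S9 are pairwise disjoint (S1={3,9}; S4={1,4,8}; S8={6,7}; S9={2,11}).
Every remaining block overlaps one of these, and no 5 of the listed blocks are pairwise disjoint, so 4 is the maximum.

4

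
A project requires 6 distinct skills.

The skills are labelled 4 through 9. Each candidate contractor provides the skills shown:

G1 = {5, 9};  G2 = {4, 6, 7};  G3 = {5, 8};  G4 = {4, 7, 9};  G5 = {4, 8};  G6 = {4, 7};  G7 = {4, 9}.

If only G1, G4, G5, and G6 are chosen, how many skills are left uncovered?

Union of G1, G4, G5, G6 = {4, 5, 7, 8, 9}.
Not covered: 6 — 1 skill.

1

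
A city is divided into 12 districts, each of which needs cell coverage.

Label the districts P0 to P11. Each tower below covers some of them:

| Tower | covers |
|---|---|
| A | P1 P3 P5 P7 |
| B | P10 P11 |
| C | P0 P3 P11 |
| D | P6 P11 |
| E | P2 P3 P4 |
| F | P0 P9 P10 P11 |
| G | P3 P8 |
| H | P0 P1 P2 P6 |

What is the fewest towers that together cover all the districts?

Take {A, D, E, F, G}. Their union is {P0, P1, P2, P3, P4, P5, P6, P7, P8, P9, P10, P11}, which is all 12 districts.
No 4 of the 8 towers cover everything (all 70 combinations miss at least one district), so 5 is optimal.

5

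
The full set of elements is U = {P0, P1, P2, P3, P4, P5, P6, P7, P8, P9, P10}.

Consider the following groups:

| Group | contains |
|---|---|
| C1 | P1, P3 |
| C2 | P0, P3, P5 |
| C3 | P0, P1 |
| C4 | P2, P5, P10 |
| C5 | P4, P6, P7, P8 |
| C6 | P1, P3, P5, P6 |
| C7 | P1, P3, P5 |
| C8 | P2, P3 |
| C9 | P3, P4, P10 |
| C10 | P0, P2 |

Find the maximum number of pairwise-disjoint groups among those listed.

3

C1, C4, C5 are pairwise disjoint (C1={P1,P3}; C4={P2,P5,P10}; C5={P4,P6,P7,P8}).
Every remaining group overlaps one of these, and no 4 of the listed groups are pairwise disjoint, so 3 is the maximum.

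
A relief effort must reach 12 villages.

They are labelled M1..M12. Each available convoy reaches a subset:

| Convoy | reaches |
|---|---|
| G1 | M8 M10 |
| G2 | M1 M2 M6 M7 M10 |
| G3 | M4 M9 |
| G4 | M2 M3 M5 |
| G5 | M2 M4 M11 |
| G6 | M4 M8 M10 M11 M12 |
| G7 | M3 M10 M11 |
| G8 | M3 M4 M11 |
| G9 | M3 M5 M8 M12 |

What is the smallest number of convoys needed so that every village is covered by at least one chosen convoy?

G2 and G3 and G4 and G6 together: G2 ∪ G3 ∪ G4 ∪ G6 = {M1, M2, M3, M4, M5, M6, M7, M8, M9, M10, M11, M12} — every village is covered.
No 3 of the 9 convoys cover everything (all 84 combinations miss at least one village), so 4 is optimal.

4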